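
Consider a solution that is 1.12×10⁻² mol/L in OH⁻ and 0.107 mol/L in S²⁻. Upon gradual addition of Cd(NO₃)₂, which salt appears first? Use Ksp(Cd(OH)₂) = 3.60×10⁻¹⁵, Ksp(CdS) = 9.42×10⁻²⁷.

CdS

Precipitation begins when Q = Ksp.
For Cd(OH)₂: [Cd²⁺] = (Ksp/[OH⁻]^2) = 2.87×10⁻¹¹ mol/L
For CdS: [Cd²⁺] = (Ksp/[S²⁻]) = 8.80×10⁻²⁶ mol/L
Since CdS needs less Cd²⁺ to reach saturation, it precipitates first.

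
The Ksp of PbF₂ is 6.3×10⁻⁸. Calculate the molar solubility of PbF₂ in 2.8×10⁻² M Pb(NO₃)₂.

PbF₂(s) ⇌ Pb²⁺(aq) + 2 F⁻(aq)
Pb²⁺ is already present at 2.8×10⁻² M. If s mol/L of PbF₂ dissolves, [F⁻] = 2s while [Pb²⁺] ≈ 2.8×10⁻² M.
Ksp = [Pb²⁺][F⁻]^2 = (2.8×10⁻²)(2s)^2
(2s)^2 = 6.3×10⁻⁸ / (2.8×10⁻²) = 2.3×10⁻⁶
s = 7.5×10⁻⁴ M

7.5×10⁻⁴ M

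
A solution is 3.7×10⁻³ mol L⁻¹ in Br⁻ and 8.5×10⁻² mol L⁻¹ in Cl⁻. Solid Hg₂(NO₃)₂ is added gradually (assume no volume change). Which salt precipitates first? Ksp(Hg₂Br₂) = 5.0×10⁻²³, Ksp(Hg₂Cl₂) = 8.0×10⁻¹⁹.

The threshold for precipitation is Q = Ksp.
For Hg₂Br₂: [Hg₂²⁺] = (Ksp/[Br⁻]^2) = 3.7×10⁻¹⁸ mol L⁻¹
For Hg₂Cl₂: [Hg₂²⁺] = (Ksp/[Cl⁻]^2) = 1.1×10⁻¹⁶ mol L⁻¹
The smaller threshold [Hg₂²⁺] is reached first, so Hg₂Br₂ precipitates first.

Hg₂Br₂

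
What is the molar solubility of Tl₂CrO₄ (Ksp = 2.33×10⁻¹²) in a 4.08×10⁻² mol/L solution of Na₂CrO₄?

Tl₂CrO₄(s) ⇌ 2 Tl⁺(aq) + CrO₄²⁻(aq)
Let s be the solubility of Tl₂CrO₄ here. The common ion gives [CrO₄²⁻] ≈ 4.08×10⁻² mol/L, and [Tl⁺] = 2s.
Ksp = [Tl⁺]^2[CrO₄²⁻] = (2s)^2(4.08×10⁻²)
(2s)^2 = 2.33×10⁻¹² / (4.08×10⁻²) = 5.71×10⁻¹¹
s = 3.78×10⁻⁶ mol/L

3.78×10⁻⁶ M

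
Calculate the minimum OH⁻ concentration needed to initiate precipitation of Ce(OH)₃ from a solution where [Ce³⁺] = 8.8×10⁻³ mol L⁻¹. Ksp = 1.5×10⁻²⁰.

1.2×10⁻⁶ M

Precipitation begins when Q = Ksp.
Ce(OH)₃(s) ⇌ Ce³⁺(aq) + 3 OH⁻(aq)
Ksp = [Ce³⁺][OH⁻]^3 = [OH⁻]^3(8.8×10⁻³)
[OH⁻]^3 = 1.5×10⁻²⁰ / (8.8×10⁻³) = 1.7×10⁻¹⁸
[OH⁻] = 1.2×10⁻⁶ mol L⁻¹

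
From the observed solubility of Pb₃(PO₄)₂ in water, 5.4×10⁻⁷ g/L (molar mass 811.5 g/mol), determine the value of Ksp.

s = (5.4×10⁻⁷ g L⁻¹)/(811.5 g mol⁻¹) = 6.654×10⁻¹⁰ M
Pb₃(PO₄)₂(s) ⇌ 3 Pb²⁺(aq) + 2 PO₄³⁻(aq)
With molar solubility s: [Pb²⁺] = 3s, [PO₄³⁻] = 2s.
Ksp = [Pb²⁺]^3[PO₄³⁻]^2 = (3s)^3 · (2s)^2 = 108s^5
Ksp = 108 × (6.654×10⁻¹⁰)^5 = 1.4×10⁻⁴⁴

Ksp = 1.4×10⁻⁴⁴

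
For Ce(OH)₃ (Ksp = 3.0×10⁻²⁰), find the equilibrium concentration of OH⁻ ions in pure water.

Ce(OH)₃(s) ⇌ Ce³⁺(aq) + 3 OH⁻(aq)
For each mole of Ce(OH)₃ that dissolves per liter, [Ce³⁺] = s and [OH⁻] = 3s; let s denote this solubility.
Ksp = [Ce³⁺][OH⁻]^3 = s · (3s)^3 = 27s^4 = 3.0×10⁻²⁰
s = 5.8×10⁻⁶ mol L⁻¹
[OH⁻] = 3s = 1.7×10⁻⁵ mol L⁻¹

1.7×10⁻⁵ M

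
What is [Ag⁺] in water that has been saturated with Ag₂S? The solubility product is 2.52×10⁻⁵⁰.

3.69×10⁻¹⁷ M

Ag₂S(s) ⇌ 2 Ag⁺(aq) + S²⁻(aq)
Call the molar solubility s, so that [Ag⁺] = 2s and [S²⁻] = s.
Ksp = [Ag⁺]^2[S²⁻] = (2s)^2 · s = 4s^3 = 2.52×10⁻⁵⁰
s = 1.85×10⁻¹⁷ M
[Ag⁺] = 2s = 3.69×10⁻¹⁷ M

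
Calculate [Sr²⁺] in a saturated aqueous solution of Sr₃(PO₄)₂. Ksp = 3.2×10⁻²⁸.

Sr₃(PO₄)₂(s) ⇌ 3 Sr²⁺(aq) + 2 PO₄³⁻(aq)
If s mol/L of Sr₃(PO₄)₂ dissolves, [Sr²⁺] = 3s and [PO₄³⁻] = 2s.
Ksp = [Sr²⁺]^3[PO₄³⁻]^2 = (3s)^3 · (2s)^2 = 108s^5 = 3.2×10⁻²⁸
s = 1.2×10⁻⁶ M
[Sr²⁺] = 3s = 3.7×10⁻⁶ M

3.7×10⁻⁶ M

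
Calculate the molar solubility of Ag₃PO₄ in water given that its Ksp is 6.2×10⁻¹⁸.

Ag₃PO₄(s) ⇌ 3 Ag⁺(aq) + PO₄³⁻(aq)
Call the molar solubility s, so that [Ag⁺] = 3s and [PO₄³⁻] = s.
Ksp = [Ag⁺]^3[PO₄³⁻] = (3s)^3 · s = 27s^4
27s^4 = 6.2×10⁻¹⁸  ⇒  s^4 = 2.3×10⁻¹⁹
Taking the 4th root, s = 2.2×10⁻⁵ mol L⁻¹.

2.2×10⁻⁵ M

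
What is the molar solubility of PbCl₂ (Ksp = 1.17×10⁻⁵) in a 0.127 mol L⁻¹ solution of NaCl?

7.25×10⁻⁴ M

PbCl₂(s) ⇌ Pb²⁺(aq) + 2 Cl⁻(aq)
Cl⁻ is already present at 0.127 mol L⁻¹. If s mol/L of PbCl₂ dissolves, [Pb²⁺] = s while [Cl⁻] ≈ 0.127 mol L⁻¹.
Ksp = [Pb²⁺][Cl⁻]^2 = s(0.127)^2
s = 1.17×10⁻⁵ / (0.127)^2 = 7.25×10⁻⁴
s = 7.25×10⁻⁴ mol L⁻¹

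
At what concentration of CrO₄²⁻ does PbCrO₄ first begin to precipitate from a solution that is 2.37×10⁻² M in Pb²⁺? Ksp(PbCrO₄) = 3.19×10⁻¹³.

1.35×10⁻¹¹ M

Each salt precipitates once Q = Ksp for that salt.
PbCrO₄(s) ⇌ Pb²⁺(aq) + CrO₄²⁻(aq)
Ksp = [Pb²⁺][CrO₄²⁻] = [CrO₄²⁻](2.37×10⁻²)
[CrO₄²⁻] = 3.19×10⁻¹³ / (2.37×10⁻²) = 1.35×10⁻¹¹
[CrO₄²⁻] = 1.35×10⁻¹¹ M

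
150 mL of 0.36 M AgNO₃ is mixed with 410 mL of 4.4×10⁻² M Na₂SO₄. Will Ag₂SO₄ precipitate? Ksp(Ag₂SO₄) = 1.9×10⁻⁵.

Total volume after mixing = 150 + 410 = 560 mL.
[Ag⁺] = (0.36)(150)/560 = 9.6×10⁻² M
[SO₄²⁻] = (4.4×10⁻²)(410)/560 = 3.2×10⁻² M
Q = [Ag⁺]^2[SO₄²⁻] = 3.0×10⁻⁴
Q = 3.0×10⁻⁴ > Ksp = 1.9×10⁻⁵, so the solution is supersaturated and Ag₂SO₄ precipitates.

Yes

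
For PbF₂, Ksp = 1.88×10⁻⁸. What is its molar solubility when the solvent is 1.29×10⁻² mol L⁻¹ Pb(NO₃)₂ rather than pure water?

PbF₂(s) ⇌ Pb²⁺(aq) + 2 F⁻(aq)
Pb²⁺ is already present at 1.29×10⁻² mol L⁻¹. If s mol/L of PbF₂ dissolves, [F⁻] = 2s while [Pb²⁺] ≈ 1.29×10⁻² mol L⁻¹.
Ksp = [Pb²⁺][F⁻]^2 = (1.29×10⁻²)(2s)^2
(2s)^2 = 1.88×10⁻⁸ / (1.29×10⁻²) = 1.46×10⁻⁶
s = 6.04×10⁻⁴ mol L⁻¹

6.04×10⁻⁴ M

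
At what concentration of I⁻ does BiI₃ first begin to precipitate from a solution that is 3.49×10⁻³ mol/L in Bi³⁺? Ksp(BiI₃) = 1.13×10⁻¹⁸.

Precipitation of each salt begins when its ion product equals Ksp.
BiI₃(s) ⇌ Bi³⁺(aq) + 3 I⁻(aq)
Ksp = [Bi³⁺][I⁻]^3 = [I⁻]^3(3.49×10⁻³)
[I⁻]^3 = 1.13×10⁻¹⁸ / (3.49×10⁻³) = 3.24×10⁻¹⁶
[I⁻] = 6.87×10⁻⁶ mol/L

6.87×10⁻⁶ M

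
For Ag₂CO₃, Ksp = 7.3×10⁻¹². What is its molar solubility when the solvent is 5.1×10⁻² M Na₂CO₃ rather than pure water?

6.0×10⁻⁶ M

Ag₂CO₃(s) ⇌ 2 Ag⁺(aq) + CO₃²⁻(aq)
The solution already contains CO₃²⁻ at 5.1×10⁻² M. Let s be the molar solubility of Ag₂CO₃.
[CO₃²⁻] ≈ 5.1×10⁻² M (common ion dominates); [Ag⁺] = 2s.
Ksp = [Ag⁺]^2[CO₃²⁻] = (2s)^2(5.1×10⁻²)
(2s)^2 = 7.3×10⁻¹² / (5.1×10⁻²) = 1.4×10⁻¹⁰
s = 6.0×10⁻⁶ M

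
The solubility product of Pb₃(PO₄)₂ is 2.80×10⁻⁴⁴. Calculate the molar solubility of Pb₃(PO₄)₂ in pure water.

Pb₃(PO₄)₂(s) ⇌ 3 Pb²⁺(aq) + 2 PO₄³⁻(aq)
Call the molar solubility s, so that [Pb²⁺] = 3s and [PO₄³⁻] = 2s.
Ksp = [Pb²⁺]^3[PO₄³⁻]^2 = (3s)^3 · (2s)^2 = 108s^5
108s^5 = 2.80×10⁻⁴⁴  ⇒  s^5 = 2.59×10⁻⁴⁶
s = 7.63×10⁻¹⁰ mol L⁻¹

7.63×10⁻¹⁰ M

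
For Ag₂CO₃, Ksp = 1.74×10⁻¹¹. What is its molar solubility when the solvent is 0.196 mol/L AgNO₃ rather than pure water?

4.53×10⁻¹⁰ M

Ag₂CO₃(s) ⇌ 2 Ag⁺(aq) + CO₃²⁻(aq)
Let s be the solubility of Ag₂CO₃ here. The common ion gives [Ag⁺] ≈ 0.196 mol/L, and [CO₃²⁻] = s.
Ksp = [Ag⁺]^2[CO₃²⁻] = (0.196)^2s
s = 1.74×10⁻¹¹ / (0.196)^2 = 4.53×10⁻¹⁰
s = 4.53×10⁻¹⁰ mol/L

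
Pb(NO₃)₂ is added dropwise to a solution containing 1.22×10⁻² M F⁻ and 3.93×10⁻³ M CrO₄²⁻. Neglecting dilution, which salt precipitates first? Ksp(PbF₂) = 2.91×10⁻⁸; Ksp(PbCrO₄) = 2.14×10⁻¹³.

PbCrO₄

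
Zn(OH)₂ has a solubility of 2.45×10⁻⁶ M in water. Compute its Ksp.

Zn(OH)₂(s) ⇌ Zn²⁺(aq) + 2 OH⁻(aq)
Let s be the molar solubility. Then [Zn²⁺] = s and [OH⁻] = 2s.
Ksp = [Zn²⁺][OH⁻]^2 = s · (2s)^2 = 4s^3
Ksp = 4 × (2.45×10⁻⁶)^3 = 5.88×10⁻¹⁷

Ksp = 5.88×10⁻¹⁷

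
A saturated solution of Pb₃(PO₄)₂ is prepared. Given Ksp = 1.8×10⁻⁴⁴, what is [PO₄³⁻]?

1.4×10⁻⁹ M

Pb₃(PO₄)₂(s) ⇌ 3 Pb²⁺(aq) + 2 PO₄³⁻(aq)
With molar solubility s: [Pb²⁺] = 3s, [PO₄³⁻] = 2s.
Ksp = [Pb²⁺]^3[PO₄³⁻]^2 = (3s)^3 · (2s)^2 = 108s^5 = 1.8×10⁻⁴⁴
s = 7.0×10⁻¹⁰ mol/L
[PO₄³⁻] = 2s = 1.4×10⁻⁹ mol/L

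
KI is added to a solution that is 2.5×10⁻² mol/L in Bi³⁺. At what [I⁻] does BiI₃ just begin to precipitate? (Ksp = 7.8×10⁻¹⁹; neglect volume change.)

The threshold for precipitation is Q = Ksp.
BiI₃(s) ⇌ Bi³⁺(aq) + 3 I⁻(aq)
Ksp = [Bi³⁺][I⁻]^3 = [I⁻]^3(2.5×10⁻²)
[I⁻]^3 = 7.8×10⁻¹⁹ / (2.5×10⁻²) = 3.1×10⁻¹⁷
[I⁻] = 3.1×10⁻⁶ mol/L

3.1×10⁻⁶ M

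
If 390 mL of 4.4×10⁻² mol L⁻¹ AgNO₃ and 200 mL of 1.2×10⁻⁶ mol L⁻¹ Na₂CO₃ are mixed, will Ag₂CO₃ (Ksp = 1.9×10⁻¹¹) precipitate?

The combined volume is 590 mL.
[Ag⁺] = (4.4×10⁻²)(390)/590 = 2.9×10⁻² mol L⁻¹
[CO₃²⁻] = (1.2×10⁻⁶)(200)/590 = 4.1×10⁻⁷ mol L⁻¹
Q = [Ag⁺]^2[CO₃²⁻] = 3.4×10⁻¹⁰
Because Q > Ksp (3.4×10⁻¹⁰ vs 1.9×10⁻¹¹), a precipitate of Ag₂CO₃ forms.

Yes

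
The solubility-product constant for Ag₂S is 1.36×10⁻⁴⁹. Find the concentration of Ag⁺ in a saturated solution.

6.48×10⁻¹⁷ M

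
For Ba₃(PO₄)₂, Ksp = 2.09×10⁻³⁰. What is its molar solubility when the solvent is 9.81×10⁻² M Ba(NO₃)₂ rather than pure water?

Ba₃(PO₄)₂(s) ⇌ 3 Ba²⁺(aq) + 2 PO₄³⁻(aq)
Let s be the solubility of Ba₃(PO₄)₂ here. The common ion gives [Ba²⁺] ≈ 9.81×10⁻² M, and [PO₄³⁻] = 2s.
Ksp = [Ba²⁺]^3[PO₄³⁻]^2 = (9.81×10⁻²)^3(2s)^2
(2s)^2 = 2.09×10⁻³⁰ / (9.81×10⁻²)^3 = 2.21×10⁻²⁷
s = 2.35×10⁻¹⁴ M

2.35×10⁻¹⁴ M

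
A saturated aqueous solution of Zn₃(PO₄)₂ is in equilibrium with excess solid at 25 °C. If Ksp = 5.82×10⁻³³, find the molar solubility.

1.40×10⁻⁷ M

Zn₃(PO₄)₂(s) ⇌ 3 Zn²⁺(aq) + 2 PO₄³⁻(aq)
Call the molar solubility s, so that [Zn²⁺] = 3s and [PO₄³⁻] = 2s.
Ksp = [Zn²⁺]^3[PO₄³⁻]^2 = (3s)^3 · (2s)^2 = 108s^5
108s^5 = 5.82×10⁻³³  ⇒  s^5 = 5.39×10⁻³⁵
s = 1.40×10⁻⁷ mol L⁻¹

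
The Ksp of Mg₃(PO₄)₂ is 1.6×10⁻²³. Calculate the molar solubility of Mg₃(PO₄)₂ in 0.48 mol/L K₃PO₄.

1.4×10⁻⁸ M

Mg₃(PO₄)₂(s) ⇌ 3 Mg²⁺(aq) + 2 PO₄³⁻(aq)
PO₄³⁻ is already present at 0.48 mol/L. If s mol/L of Mg₃(PO₄)₂ dissolves, [Mg²⁺] = 3s while [PO₄³⁻] ≈ 0.48 mol/L.
Ksp = [Mg²⁺]^3[PO₄³⁻]^2 = (3s)^3(0.48)^2
(3s)^3 = 1.6×10⁻²³ / (0.48)^2 = 6.9×10⁻²³
s = 1.4×10⁻⁸ mol/L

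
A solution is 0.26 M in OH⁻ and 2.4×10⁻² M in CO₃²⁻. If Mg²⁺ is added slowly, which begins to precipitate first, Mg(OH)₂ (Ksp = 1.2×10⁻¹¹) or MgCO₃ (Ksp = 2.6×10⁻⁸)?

Mg(OH)₂

A salt starts to precipitate once the ion product Q reaches its Ksp.
For Mg(OH)₂: [Mg²⁺] = (Ksp/[OH⁻]^2) = 1.8×10⁻¹⁰ M
For MgCO₃: [Mg²⁺] = (Ksp/[CO₃²⁻]) = 1.1×10⁻⁶ M
Since Mg(OH)₂ needs less Mg²⁺ to reach saturation, it precipitates first.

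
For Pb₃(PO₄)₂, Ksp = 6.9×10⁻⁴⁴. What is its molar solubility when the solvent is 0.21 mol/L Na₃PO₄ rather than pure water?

Pb₃(PO₄)₂(s) ⇌ 3 Pb²⁺(aq) + 2 PO₄³⁻(aq)
With PO₄³⁻ already at 0.21 mol/L and s small, take [PO₄³⁻] ≈ 0.21 mol/L and [Pb²⁺] = 3s.
Ksp = [Pb²⁺]^3[PO₄³⁻]^2 = (3s)^3(0.21)^2
(3s)^3 = 6.9×10⁻⁴⁴ / (0.21)^2 = 1.6×10⁻⁴²
s = 3.9×10⁻¹⁵ mol/L

3.9×10⁻¹⁵ M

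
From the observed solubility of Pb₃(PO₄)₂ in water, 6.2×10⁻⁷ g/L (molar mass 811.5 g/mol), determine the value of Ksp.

Ksp = 2.8×10⁻⁴⁴

Molar solubility s = (6.2×10⁻⁷ g/L) / (811.5 g/mol) = 7.640×10⁻¹⁰ mol/L
Pb₃(PO₄)₂(s) ⇌ 3 Pb²⁺(aq) + 2 PO₄³⁻(aq)
Let s be the molar solubility. Then [Pb²⁺] = 3s and [PO₄³⁻] = 2s.
Ksp = [Pb²⁺]^3[PO₄³⁻]^2 = (3s)^3 · (2s)^2 = 108s^5
Ksp = 108 × (7.640×10⁻¹⁰)^5 = 2.8×10⁻⁴⁴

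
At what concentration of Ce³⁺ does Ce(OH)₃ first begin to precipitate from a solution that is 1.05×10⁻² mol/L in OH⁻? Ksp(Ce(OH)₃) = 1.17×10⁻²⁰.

A salt starts to precipitate once the ion product Q reaches its Ksp.
Ce(OH)₃(s) ⇌ Ce³⁺(aq) + 3 OH⁻(aq)
Ksp = [Ce³⁺][OH⁻]^3 = [Ce³⁺](1.05×10⁻²)^3
[Ce³⁺] = 1.17×10⁻²⁰ / (1.05×10⁻²)^3 = 1.01×10⁻¹⁴
[Ce³⁺] = 1.01×10⁻¹⁴ mol/L

1.01×10⁻¹⁴ M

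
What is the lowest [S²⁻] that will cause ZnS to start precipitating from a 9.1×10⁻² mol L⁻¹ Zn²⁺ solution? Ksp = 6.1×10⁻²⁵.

6.7×10⁻²⁴ M

The threshold for precipitation is Q = Ksp.
ZnS(s) ⇌ Zn²⁺(aq) + S²⁻(aq)
Ksp = [Zn²⁺][S²⁻] = [S²⁻](9.1×10⁻²)
[S²⁻] = 6.1×10⁻²⁵ / (9.1×10⁻²) = 6.7×10⁻²⁴
[S²⁻] = 6.7×10⁻²⁴ mol L⁻¹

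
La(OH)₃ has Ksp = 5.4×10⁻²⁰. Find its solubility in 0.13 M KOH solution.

2.5×10⁻¹⁷ M

La(OH)₃(s) ⇌ La³⁺(aq) + 3 OH⁻(aq)
With OH⁻ already at 0.13 M and s small, take [OH⁻] ≈ 0.13 M and [La³⁺] = s.
Ksp = [La³⁺][OH⁻]^3 = s(0.13)^3
s = 5.4×10⁻²⁰ / (0.13)^3 = 2.5×10⁻¹⁷
s = 2.5×10⁻¹⁷ M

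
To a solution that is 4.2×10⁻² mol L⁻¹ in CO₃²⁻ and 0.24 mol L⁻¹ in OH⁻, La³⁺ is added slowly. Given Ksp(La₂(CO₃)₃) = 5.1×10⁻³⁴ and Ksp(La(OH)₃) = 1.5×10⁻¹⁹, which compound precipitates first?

La(OH)₃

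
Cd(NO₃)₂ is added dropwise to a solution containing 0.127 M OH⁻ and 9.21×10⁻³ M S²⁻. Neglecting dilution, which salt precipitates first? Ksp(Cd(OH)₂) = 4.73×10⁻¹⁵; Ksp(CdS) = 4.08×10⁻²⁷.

Precipitation of each salt begins when its ion product equals Ksp.
For Cd(OH)₂: [Cd²⁺] = (Ksp/[OH⁻]^2) = 2.93×10⁻¹³ M
For CdS: [Cd²⁺] = (Ksp/[S²⁻]) = 4.43×10⁻²⁵ M
CdS requires the lower [Cd²⁺], so it precipitates first.

CdS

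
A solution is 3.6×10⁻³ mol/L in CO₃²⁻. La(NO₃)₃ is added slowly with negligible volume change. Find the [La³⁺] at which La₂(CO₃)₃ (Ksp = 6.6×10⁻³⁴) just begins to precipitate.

1.2×10⁻¹³ M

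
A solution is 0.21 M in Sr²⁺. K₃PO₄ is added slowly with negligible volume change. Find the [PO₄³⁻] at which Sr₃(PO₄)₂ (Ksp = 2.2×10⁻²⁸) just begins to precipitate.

Precipitation begins when Q = Ksp.
Sr₃(PO₄)₂(s) ⇌ 3 Sr²⁺(aq) + 2 PO₄³⁻(aq)
Ksp = [Sr²⁺]^3[PO₄³⁻]^2 = [PO₄³⁻]^2(0.21)^3
[PO₄³⁻]^2 = 2.2×10⁻²⁸ / (0.21)^3 = 2.4×10⁻²⁶
[PO₄³⁻] = 1.5×10⁻¹³ M

1.5×10⁻¹³ M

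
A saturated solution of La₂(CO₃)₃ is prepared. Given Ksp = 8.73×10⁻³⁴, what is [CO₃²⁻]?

2.88×10⁻⁷ M

La₂(CO₃)₃(s) ⇌ 2 La³⁺(aq) + 3 CO₃²⁻(aq)
Call the molar solubility s, so that [La³⁺] = 2s and [CO₃²⁻] = 3s.
Ksp = [La³⁺]^2[CO₃²⁻]^3 = (2s)^2 · (3s)^3 = 108s^5 = 8.73×10⁻³⁴
s = 9.58×10⁻⁸ mol L⁻¹
[CO₃²⁻] = 3s = 2.88×10⁻⁷ mol L⁻¹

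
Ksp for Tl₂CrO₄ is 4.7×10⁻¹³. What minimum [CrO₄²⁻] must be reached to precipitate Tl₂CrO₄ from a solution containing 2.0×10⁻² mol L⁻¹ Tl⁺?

Each salt precipitates once Q = Ksp for that salt.
Tl₂CrO₄(s) ⇌ 2 Tl⁺(aq) + CrO₄²⁻(aq)
Ksp = [Tl⁺]^2[CrO₄²⁻] = [CrO₄²⁻](2.0×10⁻²)^2
[CrO₄²⁻] = 4.7×10⁻¹³ / (2.0×10⁻²)^2 = 1.2×10⁻⁹
[CrO₄²⁻] = 1.2×10⁻⁹ mol L⁻¹

1.2×10⁻⁹ M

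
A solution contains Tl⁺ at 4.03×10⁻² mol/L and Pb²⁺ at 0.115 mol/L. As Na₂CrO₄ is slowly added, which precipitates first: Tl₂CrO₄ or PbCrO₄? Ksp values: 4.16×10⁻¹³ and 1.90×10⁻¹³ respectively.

PbCrO₄

Precipitation begins when Q = Ksp.
For Tl₂CrO₄: [CrO₄²⁻] = (Ksp/[Tl⁺]^2) = 2.56×10⁻¹⁰ mol/L
For PbCrO₄: [CrO₄²⁻] = (Ksp/[Pb²⁺]) = 1.65×10⁻¹² mol/L
PbCrO₄ requires the lower [CrO₄²⁻], so it precipitates first.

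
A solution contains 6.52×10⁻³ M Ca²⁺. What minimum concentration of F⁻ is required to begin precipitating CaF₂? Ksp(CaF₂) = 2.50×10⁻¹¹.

6.19×10⁻⁵ M

The threshold for precipitation is Q = Ksp.
CaF₂(s) ⇌ Ca²⁺(aq) + 2 F⁻(aq)
Ksp = [Ca²⁺][F⁻]^2 = [F⁻]^2(6.52×10⁻³)
[F⁻]^2 = 2.50×10⁻¹¹ / (6.52×10⁻³) = 3.83×10⁻⁹
[F⁻] = 6.19×10⁻⁵ M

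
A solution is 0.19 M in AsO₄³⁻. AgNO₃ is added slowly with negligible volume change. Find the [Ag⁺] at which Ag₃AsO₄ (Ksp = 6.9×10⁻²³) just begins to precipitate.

7.1×10⁻⁸ M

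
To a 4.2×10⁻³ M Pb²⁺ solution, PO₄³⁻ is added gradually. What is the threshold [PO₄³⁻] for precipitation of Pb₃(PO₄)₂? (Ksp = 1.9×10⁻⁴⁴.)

5.1×10⁻¹⁹ M

Each salt precipitates once Q = Ksp for that salt.
Pb₃(PO₄)₂(s) ⇌ 3 Pb²⁺(aq) + 2 PO₄³⁻(aq)
Ksp = [Pb²⁺]^3[PO₄³⁻]^2 = [PO₄³⁻]^2(4.2×10⁻³)^3
[PO₄³⁻]^2 = 1.9×10⁻⁴⁴ / (4.2×10⁻³)^3 = 2.6×10⁻³⁷
[PO₄³⁻] = 5.1×10⁻¹⁹ M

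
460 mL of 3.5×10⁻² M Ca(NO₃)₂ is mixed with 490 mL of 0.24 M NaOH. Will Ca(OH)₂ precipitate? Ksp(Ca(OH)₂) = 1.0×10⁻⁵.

The combined volume is 950 mL.
[Ca²⁺] = (3.5×10⁻²)(460)/950 = 1.7×10⁻² M
[OH⁻] = (0.24)(490)/950 = 0.12 M
Q = [Ca²⁺][OH⁻]^2 = 2.6×10⁻⁴
Q = 2.6×10⁻⁴ > Ksp = 1.0×10⁻⁵, so the solution is supersaturated and Ca(OH)₂ precipitates.

Yes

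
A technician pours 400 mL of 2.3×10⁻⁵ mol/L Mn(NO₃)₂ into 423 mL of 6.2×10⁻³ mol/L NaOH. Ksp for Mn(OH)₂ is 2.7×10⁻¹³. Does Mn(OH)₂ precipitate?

Total volume after mixing = 400 + 423 = 823 mL.
[Mn²⁺] = (2.3×10⁻⁵)(400)/823 = 1.1×10⁻⁵ mol/L
[OH⁻] = (6.2×10⁻³)(423)/823 = 3.2×10⁻³ mol/L
Q = [Mn²⁺][OH⁻]^2 = 1.1×10⁻¹⁰
Since Q (1.1×10⁻¹⁰) exceeds Ksp (2.7×10⁻¹³), Mn(OH)₂ will precipitate.

Yes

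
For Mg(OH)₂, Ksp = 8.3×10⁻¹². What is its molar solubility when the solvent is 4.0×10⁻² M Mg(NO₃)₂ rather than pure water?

Mg(OH)₂(s) ⇌ Mg²⁺(aq) + 2 OH⁻(aq)
The solution already contains Mg²⁺ at 4.0×10⁻² M. Let s be the molar solubility of Mg(OH)₂.
[Mg²⁺] ≈ 4.0×10⁻² M (common ion dominates); [OH⁻] = 2s.
Ksp = [Mg²⁺][OH⁻]^2 = (4.0×10⁻²)(2s)^2
(2s)^2 = 8.3×10⁻¹² / (4.0×10⁻²) = 2.1×10⁻¹⁰
s = 7.2×10⁻⁶ M

7.2×10⁻⁶ M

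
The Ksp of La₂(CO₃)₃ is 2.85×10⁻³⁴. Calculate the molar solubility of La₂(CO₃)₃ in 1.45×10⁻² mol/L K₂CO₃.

4.83×10⁻¹⁵ M

La₂(CO₃)₃(s) ⇌ 2 La³⁺(aq) + 3 CO₃²⁻(aq)
The solution already contains CO₃²⁻ at 1.45×10⁻² mol/L. Let s be the molar solubility of La₂(CO₃)₃.
[CO₃²⁻] ≈ 1.45×10⁻² mol/L (common ion dominates); [La³⁺] = 2s.
Ksp = [La³⁺]^2[CO₃²⁻]^3 = (2s)^2(1.45×10⁻²)^3
(2s)^2 = 2.85×10⁻³⁴ / (1.45×10⁻²)^3 = 9.35×10⁻²⁹
s = 4.83×10⁻¹⁵ mol/L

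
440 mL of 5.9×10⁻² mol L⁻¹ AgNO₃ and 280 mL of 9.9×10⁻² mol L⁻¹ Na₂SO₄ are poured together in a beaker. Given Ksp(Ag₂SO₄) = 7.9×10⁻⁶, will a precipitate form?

Yes

Total volume after mixing = 440 + 280 = 720 mL.
[Ag⁺] = (5.9×10⁻²)(440)/720 = 3.6×10⁻² mol L⁻¹
[SO₄²⁻] = (9.9×10⁻²)(280)/720 = 3.9×10⁻² mol L⁻¹
Q = [Ag⁺]^2[SO₄²⁻] = 5.0×10⁻⁵
Q = 5.0×10⁻⁵ > Ksp = 7.9×10⁻⁶, so the solution is supersaturated and Ag₂SO₄ precipitates.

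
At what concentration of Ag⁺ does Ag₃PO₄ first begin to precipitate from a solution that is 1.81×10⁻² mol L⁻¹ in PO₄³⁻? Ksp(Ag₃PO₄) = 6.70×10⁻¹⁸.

Precipitation begins when Q = Ksp.
Ag₃PO₄(s) ⇌ 3 Ag⁺(aq) + PO₄³⁻(aq)
Ksp = [Ag⁺]^3[PO₄³⁻] = [Ag⁺]^3(1.81×10⁻²)
[Ag⁺]^3 = 6.70×10⁻¹⁸ / (1.81×10⁻²) = 3.70×10⁻¹⁶
[Ag⁺] = 7.18×10⁻⁶ mol L⁻¹

7.18×10⁻⁶ M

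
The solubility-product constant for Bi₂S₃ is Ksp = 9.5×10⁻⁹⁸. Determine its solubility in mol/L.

1.5×10⁻²⁰ M

Bi₂S₃(s) ⇌ 2 Bi³⁺(aq) + 3 S²⁻(aq)
Call the molar solubility s, so that [Bi³⁺] = 2s and [S²⁻] = 3s.
Ksp = [Bi³⁺]^2[S²⁻]^3 = (2s)^2 · (3s)^3 = 108s^5
108s^5 = 9.5×10⁻⁹⁸  ⇒  s^5 = 8.8×10⁻¹⁰⁰
Taking the 5th root, s = 1.5×10⁻²⁰ M.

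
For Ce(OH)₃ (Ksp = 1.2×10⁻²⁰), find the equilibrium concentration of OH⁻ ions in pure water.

Ce(OH)₃(s) ⇌ Ce³⁺(aq) + 3 OH⁻(aq)
With molar solubility s: [Ce³⁺] = s, [OH⁻] = 3s.
Ksp = [Ce³⁺][OH⁻]^3 = s · (3s)^3 = 27s^4 = 1.2×10⁻²⁰
s = 4.6×10⁻⁶ mol L⁻¹
[OH⁻] = 3s = 1.4×10⁻⁵ mol L⁻¹

1.4×10⁻⁵ M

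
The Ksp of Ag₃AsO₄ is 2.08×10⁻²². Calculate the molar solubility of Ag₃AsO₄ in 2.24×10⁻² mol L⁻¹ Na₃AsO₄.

7.01×10⁻⁸ M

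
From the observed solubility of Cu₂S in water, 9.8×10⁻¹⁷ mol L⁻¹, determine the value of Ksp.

Cu₂S(s) ⇌ 2 Cu⁺(aq) + S²⁻(aq)
Let s be the molar solubility. Then [Cu⁺] = 2s and [S²⁻] = s.
Ksp = [Cu⁺]^2[S²⁻] = (2s)^2 · s = 4s^3
Ksp = 4 × (9.8×10⁻¹⁷)^3 = 3.8×10⁻⁴⁸

Ksp = 3.8×10⁻⁴⁸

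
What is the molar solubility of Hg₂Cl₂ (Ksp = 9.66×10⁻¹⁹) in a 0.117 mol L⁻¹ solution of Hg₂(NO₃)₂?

1.44×10⁻⁹ M

Hg₂Cl₂(s) ⇌ Hg₂²⁺(aq) + 2 Cl⁻(aq)
With Hg₂²⁺ already at 0.117 mol L⁻¹ and s small, take [Hg₂²⁺] ≈ 0.117 mol L⁻¹ and [Cl⁻] = 2s.
Ksp = [Hg₂²⁺][Cl⁻]^2 = (0.117)(2s)^2
(2s)^2 = 9.66×10⁻¹⁹ / (0.117) = 8.26×10⁻¹⁸
s = 1.44×10⁻⁹ mol L⁻¹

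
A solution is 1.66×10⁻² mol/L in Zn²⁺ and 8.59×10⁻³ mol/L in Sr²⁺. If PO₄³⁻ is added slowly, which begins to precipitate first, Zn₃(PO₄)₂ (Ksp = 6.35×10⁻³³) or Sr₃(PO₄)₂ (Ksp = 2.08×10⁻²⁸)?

Zn₃(PO₄)₂

A salt starts to precipitate once the ion product Q reaches its Ksp.
For Zn₃(PO₄)₂: [PO₄³⁻] = (Ksp/[Zn²⁺]^3)^(1/2) = 3.73×10⁻¹⁴ mol/L
For Sr₃(PO₄)₂: [PO₄³⁻] = (Ksp/[Sr²⁺]^3)^(1/2) = 1.81×10⁻¹¹ mol/L
Since Zn₃(PO₄)₂ needs less PO₄³⁻ to reach saturation, it precipitates first.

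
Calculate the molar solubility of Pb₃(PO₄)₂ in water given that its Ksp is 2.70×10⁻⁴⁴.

7.58×10⁻¹⁰ M

Pb₃(PO₄)₂(s) ⇌ 3 Pb²⁺(aq) + 2 PO₄³⁻(aq)
Call the molar solubility s, so that [Pb²⁺] = 3s and [PO₄³⁻] = 2s.
Ksp = [Pb²⁺]^3[PO₄³⁻]^2 = (3s)^3 · (2s)^2 = 108s^5
108s^5 = 2.70×10⁻⁴⁴  ⇒  s^5 = 2.50×10⁻⁴⁶
Taking the 5th root, s = 7.58×10⁻¹⁰ M.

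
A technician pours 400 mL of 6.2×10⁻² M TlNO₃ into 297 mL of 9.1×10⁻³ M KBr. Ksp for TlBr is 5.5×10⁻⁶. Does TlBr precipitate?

Yes

After mixing, V = 400 mL + 297 mL = 697 mL.
[Tl⁺] = (6.2×10⁻²)(400)/697 = 3.6×10⁻² M
[Br⁻] = (9.1×10⁻³)(297)/697 = 3.9×10⁻³ M
Q = [Tl⁺][Br⁻] = 1.4×10⁻⁴
Q = 1.4×10⁻⁴ > Ksp = 5.5×10⁻⁶, so the solution is supersaturated and TlBr precipitates.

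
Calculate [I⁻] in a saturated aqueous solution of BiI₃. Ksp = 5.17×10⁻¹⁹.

BiI₃(s) ⇌ Bi³⁺(aq) + 3 I⁻(aq)
With molar solubility s: [Bi³⁺] = s, [I⁻] = 3s.
Ksp = [Bi³⁺][I⁻]^3 = s · (3s)^3 = 27s^4 = 5.17×10⁻¹⁹
s = 1.18×10⁻⁵ M
[I⁻] = 3s = 3.53×10⁻⁵ M

3.53×10⁻⁵ M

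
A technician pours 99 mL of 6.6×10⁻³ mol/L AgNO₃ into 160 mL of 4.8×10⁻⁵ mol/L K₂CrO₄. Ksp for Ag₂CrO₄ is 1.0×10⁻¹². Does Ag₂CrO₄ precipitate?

The combined volume is 259 mL.
[Ag⁺] = (6.6×10⁻³)(99)/259 = 2.5×10⁻³ mol/L
[CrO₄²⁻] = (4.8×10⁻⁵)(160)/259 = 3.0×10⁻⁵ mol/L
Q = [Ag⁺]^2[CrO₄²⁻] = 1.9×10⁻¹⁰
Because Q > Ksp (1.9×10⁻¹⁰ vs 1.0×10⁻¹²), a precipitate of Ag₂CrO₄ forms.

Yes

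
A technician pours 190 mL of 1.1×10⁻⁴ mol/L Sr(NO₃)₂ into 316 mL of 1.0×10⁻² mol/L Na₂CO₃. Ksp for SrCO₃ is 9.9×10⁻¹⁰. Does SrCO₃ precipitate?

After mixing, V = 190 mL + 316 mL = 506 mL.
[Sr²⁺] = (1.1×10⁻⁴)(190)/506 = 4.1×10⁻⁵ mol/L
[CO₃²⁻] = (1.0×10⁻²)(316)/506 = 6.2×10⁻³ mol/L
Q = [Sr²⁺][CO₃²⁻] = 2.6×10⁻⁷
Since Q (2.6×10⁻⁷) exceeds Ksp (9.9×10⁻¹⁰), SrCO₃ will precipitate.

Yes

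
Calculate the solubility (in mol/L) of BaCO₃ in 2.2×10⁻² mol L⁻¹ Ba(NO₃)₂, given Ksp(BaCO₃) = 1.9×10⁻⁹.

BaCO₃(s) ⇌ Ba²⁺(aq) + CO₃²⁻(aq)
Ba²⁺ is already present at 2.2×10⁻² mol L⁻¹. If s mol/L of BaCO₃ dissolves, [CO₃²⁻] = s while [Ba²⁺] ≈ 2.2×10⁻² mol L⁻¹.
Ksp = [Ba²⁺][CO₃²⁻] = (2.2×10⁻²)s
s = 1.9×10⁻⁹ / (2.2×10⁻²) = 8.6×10⁻⁸
s = 8.6×10⁻⁸ mol L⁻¹

8.6×10⁻⁸ M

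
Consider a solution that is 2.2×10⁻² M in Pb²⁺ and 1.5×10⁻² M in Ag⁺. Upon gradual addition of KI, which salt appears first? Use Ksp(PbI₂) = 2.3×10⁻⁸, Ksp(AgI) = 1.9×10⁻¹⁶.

Each salt precipitates once Q = Ksp for that salt.
For PbI₂: [I⁻] = (Ksp/[Pb²⁺])^(1/2) = 1.0×10⁻³ M
For AgI: [I⁻] = (Ksp/[Ag⁺]) = 1.3×10⁻¹⁴ M
AgI requires the lower [I⁻], so it precipitates first.

AgI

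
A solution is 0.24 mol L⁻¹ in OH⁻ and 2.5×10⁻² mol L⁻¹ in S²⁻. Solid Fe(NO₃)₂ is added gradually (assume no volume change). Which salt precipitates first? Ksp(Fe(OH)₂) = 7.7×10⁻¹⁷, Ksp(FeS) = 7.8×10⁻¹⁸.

A salt starts to precipitate once the ion product Q reaches its Ksp.
For Fe(OH)₂: [Fe²⁺] = (Ksp/[OH⁻]^2) = 1.3×10⁻¹⁵ mol L⁻¹
For FeS: [Fe²⁺] = (Ksp/[S²⁻]) = 3.1×10⁻¹⁶ mol L⁻¹
Since FeS needs less Fe²⁺ to reach saturation, it precipitates first.

FeS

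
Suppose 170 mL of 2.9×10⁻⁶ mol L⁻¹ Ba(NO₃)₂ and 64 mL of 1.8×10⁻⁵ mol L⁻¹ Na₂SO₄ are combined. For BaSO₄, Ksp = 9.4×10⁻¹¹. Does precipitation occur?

Total volume after mixing = 170 + 64 = 234 mL.
[Ba²⁺] = (2.9×10⁻⁶)(170)/234 = 2.1×10⁻⁶ mol L⁻¹
[SO₄²⁻] = (1.8×10⁻⁵)(64)/234 = 4.9×10⁻⁶ mol L⁻¹
Q = [Ba²⁺][SO₄²⁻] = 1.0×10⁻¹¹
Q < Ksp (1.0×10⁻¹¹ vs 9.4×10⁻¹¹); the solution remains unsaturated and no precipitate forms.

No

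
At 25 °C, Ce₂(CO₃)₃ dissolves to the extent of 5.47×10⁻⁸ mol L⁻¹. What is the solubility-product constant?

Ksp = 5.29×10⁻³⁵

Ce₂(CO₃)₃(s) ⇌ 2 Ce³⁺(aq) + 3 CO₃²⁻(aq)
For each mole of Ce₂(CO₃)₃ that dissolves per liter, [Ce³⁺] = 2s and [CO₃²⁻] = 3s; let s denote this solubility.
Ksp = [Ce³⁺]^2[CO₃²⁻]^3 = (2s)^2 · (3s)^3 = 108s^5
Ksp = 108 × (5.47×10⁻⁸)^5 = 5.29×10⁻³⁵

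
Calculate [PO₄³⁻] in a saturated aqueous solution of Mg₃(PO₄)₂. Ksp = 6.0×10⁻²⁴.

1.8×10⁻⁵ M

Mg₃(PO₄)₂(s) ⇌ 3 Mg²⁺(aq) + 2 PO₄³⁻(aq)
Let s be the molar solubility. Then [Mg²⁺] = 3s and [PO₄³⁻] = 2s.
Ksp = [Mg²⁺]^3[PO₄³⁻]^2 = (3s)^3 · (2s)^2 = 108s^5 = 6.0×10⁻²⁴
s = 8.9×10⁻⁶ mol L⁻¹
[PO₄³⁻] = 2s = 1.8×10⁻⁵ mol L⁻¹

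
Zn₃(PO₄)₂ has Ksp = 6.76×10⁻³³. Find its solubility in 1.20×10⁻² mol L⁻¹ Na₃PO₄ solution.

1.20×10⁻¹⁰ M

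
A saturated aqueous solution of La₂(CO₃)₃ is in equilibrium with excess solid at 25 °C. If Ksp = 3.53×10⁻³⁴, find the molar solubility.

8.00×10⁻⁸ M

La₂(CO₃)₃(s) ⇌ 2 La³⁺(aq) + 3 CO₃²⁻(aq)
Let s be the molar solubility. Then [La³⁺] = 2s and [CO₃²⁻] = 3s.
Ksp = [La³⁺]^2[CO₃²⁻]^3 = (2s)^2 · (3s)^3 = 108s^5
108s^5 = 3.53×10⁻³⁴  ⇒  s^5 = 3.27×10⁻³⁶
s = (3.27×10⁻³⁶)^(1/5) = 8.00×10⁻⁸ mol L⁻¹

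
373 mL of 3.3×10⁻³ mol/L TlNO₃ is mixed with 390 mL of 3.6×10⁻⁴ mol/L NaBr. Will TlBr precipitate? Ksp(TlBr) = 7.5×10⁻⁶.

No

Total volume after mixing = 373 + 390 = 763 mL.
[Tl⁺] = (3.3×10⁻³)(373)/763 = 1.6×10⁻³ mol/L
[Br⁻] = (3.6×10⁻⁴)(390)/763 = 1.8×10⁻⁴ mol/L
Q = [Tl⁺][Br⁻] = 3.0×10⁻⁷
Q < Ksp (3.0×10⁻⁷ vs 7.5×10⁻⁶); the solution remains unsaturated and no precipitate forms.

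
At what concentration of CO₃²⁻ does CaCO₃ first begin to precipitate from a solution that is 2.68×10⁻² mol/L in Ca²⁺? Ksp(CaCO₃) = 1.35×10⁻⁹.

5.04×10⁻⁸ M

Each salt precipitates once Q = Ksp for that salt.
CaCO₃(s) ⇌ Ca²⁺(aq) + CO₃²⁻(aq)
Ksp = [Ca²⁺][CO₃²⁻] = [CO₃²⁻](2.68×10⁻²)
[CO₃²⁻] = 1.35×10⁻⁹ / (2.68×10⁻²) = 5.04×10⁻⁸
[CO₃²⁻] = 5.04×10⁻⁸ mol/L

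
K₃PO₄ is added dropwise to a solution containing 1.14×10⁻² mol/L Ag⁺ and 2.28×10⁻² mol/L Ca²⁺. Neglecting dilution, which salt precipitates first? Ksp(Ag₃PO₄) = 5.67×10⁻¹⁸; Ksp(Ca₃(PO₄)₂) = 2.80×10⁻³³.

Ca₃(PO₄)₂

Each salt precipitates once Q = Ksp for that salt.
For Ag₃PO₄: [PO₄³⁻] = (Ksp/[Ag⁺]^3) = 3.83×10⁻¹² mol/L
For Ca₃(PO₄)₂: [PO₄³⁻] = (Ksp/[Ca²⁺]^3)^(1/2) = 1.54×10⁻¹⁴ mol/L
Ca₃(PO₄)₂ requires the lower [PO₄³⁻], so it precipitates first.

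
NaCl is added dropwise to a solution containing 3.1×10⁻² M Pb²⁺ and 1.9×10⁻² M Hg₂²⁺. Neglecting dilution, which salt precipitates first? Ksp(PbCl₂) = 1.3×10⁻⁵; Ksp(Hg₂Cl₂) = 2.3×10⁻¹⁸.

Hg₂Cl₂

Precipitation of each salt begins when its ion product equals Ksp.
For PbCl₂: [Cl⁻] = (Ksp/[Pb²⁺])^(1/2) = 2.0×10⁻² M
For Hg₂Cl₂: [Cl⁻] = (Ksp/[Hg₂²⁺])^(1/2) = 1.1×10⁻⁸ M
Since Hg₂Cl₂ needs less Cl⁻ to reach saturation, it precipitates first.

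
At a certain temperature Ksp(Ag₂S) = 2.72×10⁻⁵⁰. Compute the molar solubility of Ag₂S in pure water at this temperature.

1.89×10⁻¹⁷ M

Ag₂S(s) ⇌ 2 Ag⁺(aq) + S²⁻(aq)
For each mole of Ag₂S that dissolves per liter, [Ag⁺] = 2s and [S²⁻] = s; let s denote this solubility.
Ksp = [Ag⁺]^2[S²⁻] = (2s)^2 · s = 4s^3
4s^3 = 2.72×10⁻⁵⁰  ⇒  s^3 = 6.80×10⁻⁵¹
s = 1.89×10⁻¹⁷ M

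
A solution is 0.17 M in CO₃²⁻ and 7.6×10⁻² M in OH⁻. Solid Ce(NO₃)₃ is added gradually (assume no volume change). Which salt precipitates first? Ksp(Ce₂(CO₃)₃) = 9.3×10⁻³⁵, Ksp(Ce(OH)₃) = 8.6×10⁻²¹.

The threshold for precipitation is Q = Ksp.
For Ce₂(CO₃)₃: [Ce³⁺] = (Ksp/[CO₃²⁻]^3)^(1/2) = 1.4×10⁻¹⁶ M
For Ce(OH)₃: [Ce³⁺] = (Ksp/[OH⁻]^3) = 2.0×10⁻¹⁷ M
Since Ce(OH)₃ needs less Ce³⁺ to reach saturation, it precipitates first.

Ce(OH)₃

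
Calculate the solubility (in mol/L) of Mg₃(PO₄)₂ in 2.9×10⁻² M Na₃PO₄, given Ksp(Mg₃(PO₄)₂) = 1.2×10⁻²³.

Mg₃(PO₄)₂(s) ⇌ 3 Mg²⁺(aq) + 2 PO₄³⁻(aq)
The solution already contains PO₄³⁻ at 2.9×10⁻² M. Let s be the molar solubility of Mg₃(PO₄)₂.
[PO₄³⁻] ≈ 2.9×10⁻² M (common ion dominates); [Mg²⁺] = 3s.
Ksp = [Mg²⁺]^3[PO₄³⁻]^2 = (3s)^3(2.9×10⁻²)^2
(3s)^3 = 1.2×10⁻²³ / (2.9×10⁻²)^2 = 1.4×10⁻²⁰
s = 8.1×10⁻⁸ M

8.1×10⁻⁸ M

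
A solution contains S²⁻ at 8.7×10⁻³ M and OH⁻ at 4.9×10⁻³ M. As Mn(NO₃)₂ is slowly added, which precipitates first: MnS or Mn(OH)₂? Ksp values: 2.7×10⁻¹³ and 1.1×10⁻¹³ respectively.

A salt starts to precipitate once the ion product Q reaches its Ksp.
For MnS: [Mn²⁺] = (Ksp/[S²⁻]) = 3.1×10⁻¹¹ M
For Mn(OH)₂: [Mn²⁺] = (Ksp/[OH⁻]^2) = 4.6×10⁻⁹ M
Since MnS needs less Mn²⁺ to reach saturation, it precipitates first.

MnS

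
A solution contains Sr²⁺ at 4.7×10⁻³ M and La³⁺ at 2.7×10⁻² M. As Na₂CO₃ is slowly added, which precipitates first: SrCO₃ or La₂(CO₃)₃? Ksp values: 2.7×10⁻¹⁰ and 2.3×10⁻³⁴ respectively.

Precipitation begins when Q = Ksp.
For SrCO₃: [CO₃²⁻] = (Ksp/[Sr²⁺]) = 5.7×10⁻⁸ M
For La₂(CO₃)₃: [CO₃²⁻] = (Ksp/[La³⁺]^2)^(1/3) = 6.8×10⁻¹¹ M
La₂(CO₃)₃ requires the lower [CO₃²⁻], so it precipitates first.

La₂(CO₃)₃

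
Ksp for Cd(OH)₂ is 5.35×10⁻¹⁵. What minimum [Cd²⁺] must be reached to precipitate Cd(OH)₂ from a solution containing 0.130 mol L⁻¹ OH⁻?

Each salt precipitates once Q = Ksp for that salt.
Cd(OH)₂(s) ⇌ Cd²⁺(aq) + 2 OH⁻(aq)
Ksp = [Cd²⁺][OH⁻]^2 = [Cd²⁺](0.130)^2
[Cd²⁺] = 5.35×10⁻¹⁵ / (0.130)^2 = 3.17×10⁻¹³
[Cd²⁺] = 3.17×10⁻¹³ mol L⁻¹

3.17×10⁻¹³ M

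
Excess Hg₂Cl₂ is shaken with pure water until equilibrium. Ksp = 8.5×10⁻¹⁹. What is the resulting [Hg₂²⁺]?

6.0×10⁻⁷ M

Hg₂Cl₂(s) ⇌ Hg₂²⁺(aq) + 2 Cl⁻(aq)
Let s be the molar solubility. Then [Hg₂²⁺] = s and [Cl⁻] = 2s.
Ksp = [Hg₂²⁺][Cl⁻]^2 = s · (2s)^2 = 4s^3 = 8.5×10⁻¹⁹
s = 6.0×10⁻⁷ mol L⁻¹
[Hg₂²⁺] = s = 6.0×10⁻⁷ mol L⁻¹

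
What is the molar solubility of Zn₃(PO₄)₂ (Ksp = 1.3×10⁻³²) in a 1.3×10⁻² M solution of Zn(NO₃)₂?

Zn₃(PO₄)₂(s) ⇌ 3 Zn²⁺(aq) + 2 PO₄³⁻(aq)
Let s be the solubility of Zn₃(PO₄)₂ here. The common ion gives [Zn²⁺] ≈ 1.3×10⁻² M, and [PO₄³⁻] = 2s.
Ksp = [Zn²⁺]^3[PO₄³⁻]^2 = (1.3×10⁻²)^3(2s)^2
(2s)^2 = 1.3×10⁻³² / (1.3×10⁻²)^3 = 5.9×10⁻²⁷
s = 3.8×10⁻¹⁴ M

3.8×10⁻¹⁴ M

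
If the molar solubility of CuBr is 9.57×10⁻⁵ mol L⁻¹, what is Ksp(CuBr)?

CuBr(s) ⇌ Cu⁺(aq) + Br⁻(aq)
With molar solubility s: [Cu⁺] = s, [Br⁻] = s.
Ksp = [Cu⁺][Br⁻] = s · s = s^2
Ksp = (9.57×10⁻⁵)^2 = 9.16×10⁻⁹

Ksp = 9.16×10⁻⁹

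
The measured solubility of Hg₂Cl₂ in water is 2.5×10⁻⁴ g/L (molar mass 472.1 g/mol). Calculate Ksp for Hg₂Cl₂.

s = (2.5×10⁻⁴ g L⁻¹)/(472.1 g mol⁻¹) = 5.295×10⁻⁷ M
Hg₂Cl₂(s) ⇌ Hg₂²⁺(aq) + 2 Cl⁻(aq)
Let s be the molar solubility. Then [Hg₂²⁺] = s and [Cl⁻] = 2s.
Ksp = [Hg₂²⁺][Cl⁻]^2 = s · (2s)^2 = 4s^3
Ksp = 4 × (5.295×10⁻⁷)^3 = 5.9×10⁻¹⁹

Ksp = 5.9×10⁻¹⁹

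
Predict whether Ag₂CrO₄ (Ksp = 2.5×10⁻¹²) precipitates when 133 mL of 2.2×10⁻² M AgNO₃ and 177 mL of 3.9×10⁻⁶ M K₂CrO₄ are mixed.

Yes

After mixing, V = 133 mL + 177 mL = 310 mL.
[Ag⁺] = (2.2×10⁻²)(133)/310 = 9.4×10⁻³ M
[CrO₄²⁻] = (3.9×10⁻⁶)(177)/310 = 2.2×10⁻⁶ M
Q = [Ag⁺]^2[CrO₄²⁻] = 2.0×10⁻¹⁰
Since Q (2.0×10⁻¹⁰) exceeds Ksp (2.5×10⁻¹²), Ag₂CrO₄ will precipitate.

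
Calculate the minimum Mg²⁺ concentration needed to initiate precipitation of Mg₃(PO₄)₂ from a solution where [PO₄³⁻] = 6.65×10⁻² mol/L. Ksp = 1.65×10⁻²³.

1.55×10⁻⁷ M

Each salt precipitates once Q = Ksp for that salt.
Mg₃(PO₄)₂(s) ⇌ 3 Mg²⁺(aq) + 2 PO₄³⁻(aq)
Ksp = [Mg²⁺]^3[PO₄³⁻]^2 = [Mg²⁺]^3(6.65×10⁻²)^2
[Mg²⁺]^3 = 1.65×10⁻²³ / (6.65×10⁻²)^2 = 3.73×10⁻²¹
[Mg²⁺] = 1.55×10⁻⁷ mol/L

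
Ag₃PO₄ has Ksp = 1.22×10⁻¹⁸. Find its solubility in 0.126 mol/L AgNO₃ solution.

Ag₃PO₄(s) ⇌ 3 Ag⁺(aq) + PO₄³⁻(aq)
Let s be the solubility of Ag₃PO₄ here. The common ion gives [Ag⁺] ≈ 0.126 mol/L, and [PO₄³⁻] = s.
Ksp = [Ag⁺]^3[PO₄³⁻] = (0.126)^3s
s = 1.22×10⁻¹⁸ / (0.126)^3 = 6.10×10⁻¹⁶
s = 6.10×10⁻¹⁶ mol/L

6.10×10⁻¹⁶ M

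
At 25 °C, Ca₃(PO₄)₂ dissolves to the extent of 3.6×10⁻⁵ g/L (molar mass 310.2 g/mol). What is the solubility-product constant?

Molar solubility s = (3.6×10⁻⁵ g/L) / (310.2 g/mol) = 1.161×10⁻⁷ mol/L
Ca₃(PO₄)₂(s) ⇌ 3 Ca²⁺(aq) + 2 PO₄³⁻(aq)
Call the molar solubility s, so that [Ca²⁺] = 3s and [PO₄³⁻] = 2s.
Ksp = [Ca²⁺]^3[PO₄³⁻]^2 = (3s)^3 · (2s)^2 = 108s^5
Ksp = 108 × (1.161×10⁻⁷)^5 = 2.3×10⁻³³

Ksp = 2.3×10⁻³³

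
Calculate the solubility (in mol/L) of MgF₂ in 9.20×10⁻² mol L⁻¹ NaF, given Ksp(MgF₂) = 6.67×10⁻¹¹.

7.88×10⁻⁹ M

MgF₂(s) ⇌ Mg²⁺(aq) + 2 F⁻(aq)
F⁻ is already present at 9.20×10⁻² mol L⁻¹. If s mol/L of MgF₂ dissolves, [Mg²⁺] = s while [F⁻] ≈ 9.20×10⁻² mol L⁻¹.
Ksp = [Mg²⁺][F⁻]^2 = s(9.20×10⁻²)^2
s = 6.67×10⁻¹¹ / (9.20×10⁻²)^2 = 7.88×10⁻⁹
s = 7.88×10⁻⁹ mol L⁻¹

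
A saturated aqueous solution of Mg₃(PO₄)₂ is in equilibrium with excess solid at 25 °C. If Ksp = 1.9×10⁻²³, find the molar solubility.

Mg₃(PO₄)₂(s) ⇌ 3 Mg²⁺(aq) + 2 PO₄³⁻(aq)
With molar solubility s: [Mg²⁺] = 3s, [PO₄³⁻] = 2s.
Ksp = [Mg²⁺]^3[PO₄³⁻]^2 = (3s)^3 · (2s)^2 = 108s^5
108s^5 = 1.9×10⁻²³  ⇒  s^5 = 1.8×10⁻²⁵
s = 1.1×10⁻⁵ mol/L

1.1×10⁻⁵ M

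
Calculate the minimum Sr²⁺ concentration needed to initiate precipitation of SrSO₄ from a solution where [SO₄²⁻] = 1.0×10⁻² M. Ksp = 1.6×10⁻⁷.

The threshold for precipitation is Q = Ksp.
SrSO₄(s) ⇌ Sr²⁺(aq) + SO₄²⁻(aq)
Ksp = [Sr²⁺][SO₄²⁻] = [Sr²⁺](1.0×10⁻²)
[Sr²⁺] = 1.6×10⁻⁷ / (1.0×10⁻²) = 1.6×10⁻⁵
[Sr²⁺] = 1.6×10⁻⁵ M

1.6×10⁻⁵ M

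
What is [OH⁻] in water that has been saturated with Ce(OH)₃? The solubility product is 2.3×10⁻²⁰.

1.6×10⁻⁵ M

Ce(OH)₃(s) ⇌ Ce³⁺(aq) + 3 OH⁻(aq)
With molar solubility s: [Ce³⁺] = s, [OH⁻] = 3s.
Ksp = [Ce³⁺][OH⁻]^3 = s · (3s)^3 = 27s^4 = 2.3×10⁻²⁰
s = 5.4×10⁻⁶ M
[OH⁻] = 3s = 1.6×10⁻⁵ M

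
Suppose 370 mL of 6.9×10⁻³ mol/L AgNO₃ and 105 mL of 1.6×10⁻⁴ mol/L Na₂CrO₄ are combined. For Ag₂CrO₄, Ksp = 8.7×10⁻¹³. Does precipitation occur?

Yes

After mixing, V = 370 mL + 105 mL = 475 mL.
[Ag⁺] = (6.9×10⁻³)(370)/475 = 5.4×10⁻³ mol/L
[CrO₄²⁻] = (1.6×10⁻⁴)(105)/475 = 3.5×10⁻⁵ mol/L
Q = [Ag⁺]^2[CrO₄²⁻] = 1.0×10⁻⁹
Q = 1.0×10⁻⁹ > Ksp = 8.7×10⁻¹³, so the solution is supersaturated and Ag₂CrO₄ precipitates.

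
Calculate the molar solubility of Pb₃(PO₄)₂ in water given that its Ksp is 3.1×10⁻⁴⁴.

7.8×10⁻¹⁰ M

Pb₃(PO₄)₂(s) ⇌ 3 Pb²⁺(aq) + 2 PO₄³⁻(aq)
Call the molar solubility s, so that [Pb²⁺] = 3s and [PO₄³⁻] = 2s.
Ksp = [Pb²⁺]^3[PO₄³⁻]^2 = (3s)^3 · (2s)^2 = 108s^5
108s^5 = 3.1×10⁻⁴⁴  ⇒  s^5 = 2.9×10⁻⁴⁶
s = (2.9×10⁻⁴⁶)^(1/5) = 7.8×10⁻¹⁰ mol L⁻¹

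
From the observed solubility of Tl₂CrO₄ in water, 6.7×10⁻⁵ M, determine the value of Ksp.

Tl₂CrO₄(s) ⇌ 2 Tl⁺(aq) + CrO₄²⁻(aq)
Let s be the molar solubility. Then [Tl⁺] = 2s and [CrO₄²⁻] = s.
Ksp = [Tl⁺]^2[CrO₄²⁻] = (2s)^2 · s = 4s^3
Ksp = 4 × (6.7×10⁻⁵)^3 = 1.2×10⁻¹²

Ksp = 1.2×10⁻¹²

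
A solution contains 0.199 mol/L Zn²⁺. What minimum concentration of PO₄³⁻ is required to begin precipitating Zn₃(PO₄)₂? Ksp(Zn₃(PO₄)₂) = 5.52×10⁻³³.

8.37×10⁻¹⁶ M

A salt starts to precipitate once the ion product Q reaches its Ksp.
Zn₃(PO₄)₂(s) ⇌ 3 Zn²⁺(aq) + 2 PO₄³⁻(aq)
Ksp = [Zn²⁺]^3[PO₄³⁻]^2 = [PO₄³⁻]^2(0.199)^3
[PO₄³⁻]^2 = 5.52×10⁻³³ / (0.199)^3 = 7.00×10⁻³¹
[PO₄³⁻] = 8.37×10⁻¹⁶ mol/L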